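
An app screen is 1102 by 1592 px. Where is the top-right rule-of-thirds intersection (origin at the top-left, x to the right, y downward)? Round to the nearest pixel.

x = 735 px, y = 531 px

The top-right point sits two-thirds of the way across and one-third of the way down.
x = 2 × 1102/3 ≈ 735; y = 1 × 1592/3 ≈ 531.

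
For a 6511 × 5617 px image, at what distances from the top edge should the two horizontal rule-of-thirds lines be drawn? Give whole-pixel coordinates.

5617 / 3 = 1872.33, so the horizontal lines sit at one and two thirds of 5617.

1872 px and 3745 px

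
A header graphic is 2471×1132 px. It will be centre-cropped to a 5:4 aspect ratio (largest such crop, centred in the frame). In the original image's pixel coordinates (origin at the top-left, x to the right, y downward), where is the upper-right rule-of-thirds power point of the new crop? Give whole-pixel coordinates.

2471/1132 > 5/4, so the 5:4 crop keeps the full height 1132 and trims width to 1132 × 5/4 = 1415.00 px.
Left offset = (2471 − 1415.00)/2 = 528.00 px; top offset = 0.
Upper-right is two-thirds across and one-third down within the crop:
x = 528.00 + 2 × 1415.00/3 ≈ 1471; y = 0.00 + 1 × 1132.00/3 ≈ 377.

(1471, 377)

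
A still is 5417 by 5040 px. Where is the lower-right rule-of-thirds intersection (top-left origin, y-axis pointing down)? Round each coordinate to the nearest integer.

(3611, 3360)

The lower-right point sits two-thirds of the way across and two-thirds of the way down.
x = 2 × 5417/3 ≈ 3611; y = 2 × 5040/3 ≈ 3360.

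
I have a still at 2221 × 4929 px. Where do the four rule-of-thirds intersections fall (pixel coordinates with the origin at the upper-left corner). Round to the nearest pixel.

One third of 2221 is 740.33; one third of 4929 is 1643.
Vertical third lines at x = 740 and x = 1481; horizontal third lines at y = 1643 and y = 3286.

(740, 1643), (1481, 1643), (740, 3286), (1481, 3286)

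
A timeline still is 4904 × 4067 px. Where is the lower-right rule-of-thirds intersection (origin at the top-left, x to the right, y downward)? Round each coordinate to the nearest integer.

The lower-right point sits two-thirds of the way across and two-thirds of the way down.
x = 2 × 4904/3 ≈ 3269; y = 2 × 4067/3 ≈ 2711.

x = 3269 px, y = 2711 px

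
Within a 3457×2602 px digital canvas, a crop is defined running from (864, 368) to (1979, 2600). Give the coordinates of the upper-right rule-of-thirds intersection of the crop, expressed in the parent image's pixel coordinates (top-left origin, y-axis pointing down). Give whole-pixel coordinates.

(1607, 1112)

Crop width = 1979 − 864 = 1115 px; one third is 371.67 px.
Crop height = 2600 − 368 = 2232 px; one third is 744.00 px.
The upper-right point is two-thirds across and one-third down within the crop:
x = 864 + 2 × 371.67 ≈ 1607; y = 368 + 1 × 744.00 ≈ 1112.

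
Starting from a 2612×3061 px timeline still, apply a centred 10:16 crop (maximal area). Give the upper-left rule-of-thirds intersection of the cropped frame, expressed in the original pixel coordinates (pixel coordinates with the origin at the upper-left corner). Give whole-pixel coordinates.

2612/3061 > 10/16, so the 10:16 crop keeps the full height 3061 and trims width to 3061 × 10/16 = 1913.12 px.
Left offset = (2612 − 1913.12)/2 = 349.44 px; top offset = 0.
Upper-left is one-third across and one-third down within the crop:
x = 349.44 + 1 × 1913.12/3 ≈ 987; y = 0.00 + 1 × 3061.00/3 ≈ 1020.

x = 987 px, y = 1020 px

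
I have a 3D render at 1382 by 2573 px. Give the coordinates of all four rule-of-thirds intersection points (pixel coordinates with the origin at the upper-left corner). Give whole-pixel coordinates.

(461, 858), (921, 858), (461, 1715), (921, 1715)

One third of 1382 is 460.67; one third of 2573 is 857.67.
Vertical third lines at x = 461 and x = 921; horizontal third lines at y = 858 and y = 1715.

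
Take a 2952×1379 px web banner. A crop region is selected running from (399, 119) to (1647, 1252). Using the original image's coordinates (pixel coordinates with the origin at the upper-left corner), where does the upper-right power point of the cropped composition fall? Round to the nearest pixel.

x = 1231 px, y = 497 px

Crop width = 1647 − 399 = 1248 px; one third is 416.00 px.
Crop height = 1252 − 119 = 1133 px; one third is 377.67 px.
The upper-right point is two-thirds across and one-third down within the crop:
x = 399 + 2 × 416.00 ≈ 1231; y = 119 + 1 × 377.67 ≈ 497.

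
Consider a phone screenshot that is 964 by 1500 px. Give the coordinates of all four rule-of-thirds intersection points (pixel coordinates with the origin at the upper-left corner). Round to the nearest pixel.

(321, 500), (643, 500), (321, 1000), (643, 1000)

One third of 964 is 321.33; one third of 1500 is 500.
Vertical third lines at x = 321 and x = 643; horizontal third lines at y = 500 and y = 1000.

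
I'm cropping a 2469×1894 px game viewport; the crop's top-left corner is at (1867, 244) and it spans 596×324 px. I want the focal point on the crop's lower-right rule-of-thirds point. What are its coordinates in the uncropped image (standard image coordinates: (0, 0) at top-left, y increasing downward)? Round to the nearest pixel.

One third of the crop width 596 is 198.67 px.
One third of the crop height 324 is 108.00 px.
The lower-right point is two-thirds across and two-thirds down within the crop:
x = 1867 + 2 × 198.67 ≈ 2264; y = 244 + 2 × 108.00 ≈ 460.

x = 2264 px, y = 460 px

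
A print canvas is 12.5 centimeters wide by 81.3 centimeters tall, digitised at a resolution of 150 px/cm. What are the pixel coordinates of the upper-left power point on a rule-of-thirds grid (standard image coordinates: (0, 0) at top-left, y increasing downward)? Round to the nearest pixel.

In pixels the canvas is 12.5 × 150 = 1875 wide and 81.3 × 150 = 12195 tall.
The upper-left point is one-third across and one-third down:
x = 1 × 1875/3 ≈ 625; y = 1 × 12195/3 ≈ 4065.

(625, 4065)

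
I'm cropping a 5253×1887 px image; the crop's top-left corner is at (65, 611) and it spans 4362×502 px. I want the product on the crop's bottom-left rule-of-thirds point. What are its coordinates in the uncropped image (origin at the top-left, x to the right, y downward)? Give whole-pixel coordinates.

One third of the crop width 4362 is 1454.00 px.
One third of the crop height 502 is 167.33 px.
The bottom-left point is one-third across and two-thirds down within the crop:
x = 65 + 1 × 1454.00 ≈ 1519; y = 611 + 2 × 167.33 ≈ 946.

x = 1519 px, y = 946 px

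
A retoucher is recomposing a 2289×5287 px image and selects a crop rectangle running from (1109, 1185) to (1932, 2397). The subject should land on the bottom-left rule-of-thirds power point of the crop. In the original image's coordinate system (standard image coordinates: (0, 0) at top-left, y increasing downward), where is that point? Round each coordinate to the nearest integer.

x = 1383 px, y = 1993 px

Crop width = 1932 − 1109 = 823 px; one third is 274.33 px.
Crop height = 2397 − 1185 = 1212 px; one third is 404.00 px.
The bottom-left point is one-third across and two-thirds down within the crop:
x = 1109 + 1 × 274.33 ≈ 1383; y = 1185 + 2 × 404.00 ≈ 1993.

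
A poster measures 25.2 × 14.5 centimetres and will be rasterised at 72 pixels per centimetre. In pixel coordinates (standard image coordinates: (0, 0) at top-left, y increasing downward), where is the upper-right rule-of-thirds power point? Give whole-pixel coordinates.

In pixels the canvas is 25.2 × 72 = 1814.4 wide and 14.5 × 72 = 1044 tall.
The upper-right point is two-thirds across and one-third down:
x = 2 × 1814.4/3 ≈ 1210; y = 1 × 1044/3 ≈ 348.

(1210, 348)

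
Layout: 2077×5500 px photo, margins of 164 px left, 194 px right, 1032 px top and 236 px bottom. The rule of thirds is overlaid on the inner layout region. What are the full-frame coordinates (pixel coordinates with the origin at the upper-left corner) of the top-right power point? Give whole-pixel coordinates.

Content width = 2077 − 164 − 194 = 1719 px; content height = 5500 − 1032 − 236 = 4232 px.
Top-right is two-thirds across and one-third down within the inner layout region.
x = 164 + 2 × 1719/3 = 164 + 1146.00 ≈ 1310
y = 1032 + 1 × 4232/3 = 1032 + 1410.67 ≈ 2443

(1310, 2443)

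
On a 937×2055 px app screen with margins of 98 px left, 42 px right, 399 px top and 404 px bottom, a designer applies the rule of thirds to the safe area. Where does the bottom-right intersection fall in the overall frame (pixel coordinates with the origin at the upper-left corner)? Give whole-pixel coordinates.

Content width = 937 − 98 − 42 = 797 px; content height = 2055 − 399 − 404 = 1252 px.
Bottom-right is two-thirds across and two-thirds down within the safe area.
x = 98 + 2 × 797/3 = 98 + 531.33 ≈ 629
y = 399 + 2 × 1252/3 = 399 + 834.67 ≈ 1234

(629, 1234)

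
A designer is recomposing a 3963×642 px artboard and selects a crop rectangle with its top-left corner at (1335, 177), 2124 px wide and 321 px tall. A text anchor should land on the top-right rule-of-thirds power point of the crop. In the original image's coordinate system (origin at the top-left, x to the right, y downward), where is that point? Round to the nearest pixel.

One third of the crop width 2124 is 708.00 px.
One third of the crop height 321 is 107.00 px.
The top-right point is two-thirds across and one-third down within the crop:
x = 1335 + 2 × 708.00 ≈ 2751; y = 177 + 1 × 107.00 ≈ 284.

(2751, 284)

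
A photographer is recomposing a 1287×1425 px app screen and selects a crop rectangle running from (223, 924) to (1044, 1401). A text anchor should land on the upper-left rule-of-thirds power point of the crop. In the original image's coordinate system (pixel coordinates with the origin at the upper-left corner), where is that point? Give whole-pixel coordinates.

(497, 1083)

Crop width = 1044 − 223 = 821 px; one third is 273.67 px.
Crop height = 1401 − 924 = 477 px; one third is 159.00 px.
The upper-left point is one-third across and one-third down within the crop:
x = 223 + 1 × 273.67 ≈ 497; y = 924 + 1 × 159.00 ≈ 1083.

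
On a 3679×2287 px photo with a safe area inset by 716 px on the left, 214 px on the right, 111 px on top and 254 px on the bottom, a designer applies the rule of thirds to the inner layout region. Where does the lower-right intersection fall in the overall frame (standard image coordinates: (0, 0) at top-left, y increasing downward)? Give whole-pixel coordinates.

Content width = 3679 − 716 − 214 = 2749 px; content height = 2287 − 111 − 254 = 1922 px.
Lower-right is two-thirds across and two-thirds down within the inner layout region.
x = 716 + 2 × 2749/3 = 716 + 1832.67 ≈ 2549
y = 111 + 2 × 1922/3 = 111 + 1281.33 ≈ 1392

(2549, 1392)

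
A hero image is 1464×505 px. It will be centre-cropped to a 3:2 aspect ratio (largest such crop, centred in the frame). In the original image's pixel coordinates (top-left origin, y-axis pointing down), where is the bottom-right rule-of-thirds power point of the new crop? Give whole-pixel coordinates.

(858, 337)

1464/505 > 3/2, so the 3:2 crop keeps the full height 505 and trims width to 505 × 3/2 = 757.50 px.
Left offset = (1464 − 757.50)/2 = 353.25 px; top offset = 0.
Bottom-right is two-thirds across and two-thirds down within the crop:
x = 353.25 + 2 × 757.50/3 ≈ 858; y = 0.00 + 2 × 505.00/3 ≈ 337.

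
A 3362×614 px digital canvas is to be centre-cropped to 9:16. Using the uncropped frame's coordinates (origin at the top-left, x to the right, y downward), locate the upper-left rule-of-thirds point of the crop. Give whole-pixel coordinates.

x = 1623 px, y = 205 px

3362/614 > 9/16, so the 9:16 crop keeps the full height 614 and trims width to 614 × 9/16 = 345.38 px.
Left offset = (3362 − 345.38)/2 = 1508.31 px; top offset = 0.
Upper-left is one-third across and one-third down within the crop:
x = 1508.31 + 1 × 345.38/3 ≈ 1623; y = 0.00 + 1 × 614.00/3 ≈ 205.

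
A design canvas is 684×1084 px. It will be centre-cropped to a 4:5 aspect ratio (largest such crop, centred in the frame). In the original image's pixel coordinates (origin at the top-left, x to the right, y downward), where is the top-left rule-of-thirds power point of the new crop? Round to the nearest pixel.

684/1084 < 4/5, so the 4:5 crop keeps the full width 684 and trims height to 684 × 5/4 = 855.00 px.
Top offset = (1084 − 855.00)/2 = 114.50 px; left offset = 0.
Top-left is one-third across and one-third down within the crop:
x = 0.00 + 1 × 684.00/3 ≈ 228; y = 114.50 + 1 × 855.00/3 ≈ 400.

x = 228 px, y = 400 px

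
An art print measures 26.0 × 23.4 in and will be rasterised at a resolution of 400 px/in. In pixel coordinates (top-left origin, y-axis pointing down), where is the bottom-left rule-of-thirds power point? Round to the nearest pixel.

In pixels the canvas is 26.0 × 400 = 10400 wide and 23.4 × 400 = 9360 tall.
The bottom-left point is one-third across and two-thirds down:
x = 1 × 10400/3 ≈ 3467; y = 2 × 9360/3 ≈ 6240.

x = 3467 px, y = 6240 px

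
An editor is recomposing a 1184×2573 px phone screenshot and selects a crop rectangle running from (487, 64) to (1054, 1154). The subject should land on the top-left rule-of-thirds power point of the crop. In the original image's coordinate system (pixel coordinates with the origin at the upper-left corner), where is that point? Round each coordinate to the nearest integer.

x = 676 px, y = 427 px

Crop width = 1054 − 487 = 567 px; one third is 189.00 px.
Crop height = 1154 − 64 = 1090 px; one third is 363.33 px.
The top-left point is one-third across and one-third down within the crop:
x = 487 + 1 × 189.00 ≈ 676; y = 64 + 1 × 363.33 ≈ 427.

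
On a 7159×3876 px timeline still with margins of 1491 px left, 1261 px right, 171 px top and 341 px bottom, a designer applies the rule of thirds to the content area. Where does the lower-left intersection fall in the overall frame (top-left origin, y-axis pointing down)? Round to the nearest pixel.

Content width = 7159 − 1491 − 1261 = 4407 px; content height = 3876 − 171 − 341 = 3364 px.
Lower-left is one-third across and two-thirds down within the content area.
x = 1491 + 1 × 4407/3 = 1491 + 1469.00 ≈ 2960
y = 171 + 2 × 3364/3 = 171 + 2242.67 ≈ 2414

x = 2960 px, y = 2414 px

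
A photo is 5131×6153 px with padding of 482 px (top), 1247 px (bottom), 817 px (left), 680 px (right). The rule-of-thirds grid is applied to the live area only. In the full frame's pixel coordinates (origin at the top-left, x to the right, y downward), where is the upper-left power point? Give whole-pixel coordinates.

x = 2028 px, y = 1957 px

Content width = 5131 − 817 − 680 = 3634 px; content height = 6153 − 482 − 1247 = 4424 px.
Upper-left is one-third across and one-third down within the live area.
x = 817 + 1 × 3634/3 = 817 + 1211.33 ≈ 2028
y = 482 + 1 × 4424/3 = 482 + 1474.67 ≈ 1957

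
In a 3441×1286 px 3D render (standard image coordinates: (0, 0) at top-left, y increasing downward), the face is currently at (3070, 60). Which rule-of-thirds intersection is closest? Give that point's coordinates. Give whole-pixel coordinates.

(2294, 429)

Third lines: x ∈ {1147, 2294}, y ∈ {429, 857}.
3070 is closer to x = 2294; 60 is closer to y = 429.
So the nearest intersection is the upper-right power point.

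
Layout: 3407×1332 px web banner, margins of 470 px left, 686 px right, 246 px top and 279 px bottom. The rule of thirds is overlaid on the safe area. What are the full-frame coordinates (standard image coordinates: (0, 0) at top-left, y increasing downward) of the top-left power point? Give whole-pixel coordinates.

Content width = 3407 − 470 − 686 = 2251 px; content height = 1332 − 246 − 279 = 807 px.
Top-left is one-third across and one-third down within the safe area.
x = 470 + 1 × 2251/3 = 470 + 750.33 ≈ 1220
y = 246 + 1 × 807/3 = 246 + 269.00 ≈ 515

(1220, 515)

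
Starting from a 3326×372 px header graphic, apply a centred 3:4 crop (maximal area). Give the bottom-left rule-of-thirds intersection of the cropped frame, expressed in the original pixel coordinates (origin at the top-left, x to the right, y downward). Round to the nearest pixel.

3326/372 > 3/4, so the 3:4 crop keeps the full height 372 and trims width to 372 × 3/4 = 279.00 px.
Left offset = (3326 − 279.00)/2 = 1523.50 px; top offset = 0.
Bottom-left is one-third across and two-thirds down within the crop:
x = 1523.50 + 1 × 279.00/3 ≈ 1617; y = 0.00 + 2 × 372.00/3 ≈ 248.

(1617, 248)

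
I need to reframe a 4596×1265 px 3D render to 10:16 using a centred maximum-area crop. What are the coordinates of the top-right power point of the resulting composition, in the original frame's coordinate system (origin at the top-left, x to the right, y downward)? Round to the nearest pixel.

4596/1265 > 10/16, so the 10:16 crop keeps the full height 1265 and trims width to 1265 × 10/16 = 790.62 px.
Left offset = (4596 − 790.62)/2 = 1902.69 px; top offset = 0.
Top-right is two-thirds across and one-third down within the crop:
x = 1902.69 + 2 × 790.62/3 ≈ 2430; y = 0.00 + 1 × 1265.00/3 ≈ 422.

(2430, 422)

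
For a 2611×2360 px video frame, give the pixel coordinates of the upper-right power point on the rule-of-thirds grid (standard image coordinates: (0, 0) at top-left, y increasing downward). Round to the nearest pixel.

The upper-right point sits two-thirds of the way across and one-third of the way down.
x = 2 × 2611/3 ≈ 1741; y = 1 × 2360/3 ≈ 787.

x = 1741 px, y = 787 px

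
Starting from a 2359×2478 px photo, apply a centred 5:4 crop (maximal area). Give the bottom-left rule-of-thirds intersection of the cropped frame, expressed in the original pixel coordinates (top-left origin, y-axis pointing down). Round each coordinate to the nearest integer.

2359/2478 < 5/4, so the 5:4 crop keeps the full width 2359 and trims height to 2359 × 4/5 = 1887.20 px.
Top offset = (2478 − 1887.20)/2 = 295.40 px; left offset = 0.
Bottom-left is one-third across and two-thirds down within the crop:
x = 0.00 + 1 × 2359.00/3 ≈ 786; y = 295.40 + 2 × 1887.20/3 ≈ 1554.

x = 786 px, y = 1554 px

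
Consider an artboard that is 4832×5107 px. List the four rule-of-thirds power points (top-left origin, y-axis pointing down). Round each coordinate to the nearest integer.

One third of 4832 is 1610.67; one third of 5107 is 1702.33.
Vertical third lines at x = 1611 and x = 3221; horizontal third lines at y = 1702 and y = 3405.

(1611, 1702), (3221, 1702), (1611, 3405), (3221, 3405)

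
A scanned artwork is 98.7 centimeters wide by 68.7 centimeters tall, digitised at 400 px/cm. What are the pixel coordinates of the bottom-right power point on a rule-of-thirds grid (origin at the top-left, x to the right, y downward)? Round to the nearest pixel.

(26320, 18320)

In pixels the canvas is 98.7 × 400 = 39480 wide and 68.7 × 400 = 27480 tall.
The bottom-right point is two-thirds across and two-thirds down:
x = 2 × 39480/3 ≈ 26320; y = 2 × 27480/3 ≈ 18320.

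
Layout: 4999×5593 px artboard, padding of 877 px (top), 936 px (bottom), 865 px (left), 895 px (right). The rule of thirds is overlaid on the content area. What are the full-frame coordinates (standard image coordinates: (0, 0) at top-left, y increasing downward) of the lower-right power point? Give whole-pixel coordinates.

(3024, 3397)

Content width = 4999 − 865 − 895 = 3239 px; content height = 5593 − 877 − 936 = 3780 px.
Lower-right is two-thirds across and two-thirds down within the content area.
x = 865 + 2 × 3239/3 = 865 + 2159.33 ≈ 3024
y = 877 + 2 × 3780/3 = 877 + 2520.00 ≈ 3397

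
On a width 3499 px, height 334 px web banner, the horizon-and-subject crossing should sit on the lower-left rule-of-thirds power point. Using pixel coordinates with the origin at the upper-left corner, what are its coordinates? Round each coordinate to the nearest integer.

(1166, 223)

The lower-left point sits one-third of the way across and two-thirds of the way down.
x = 1 × 3499/3 ≈ 1166; y = 2 × 334/3 ≈ 223.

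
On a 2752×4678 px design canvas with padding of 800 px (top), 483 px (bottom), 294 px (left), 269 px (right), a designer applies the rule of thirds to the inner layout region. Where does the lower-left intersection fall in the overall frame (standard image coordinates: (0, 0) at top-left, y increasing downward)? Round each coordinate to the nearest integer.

Content width = 2752 − 294 − 269 = 2189 px; content height = 4678 − 800 − 483 = 3395 px.
Lower-left is one-third across and two-thirds down within the inner layout region.
x = 294 + 1 × 2189/3 = 294 + 729.67 ≈ 1024
y = 800 + 2 × 3395/3 = 800 + 2263.33 ≈ 3063

(1024, 3063)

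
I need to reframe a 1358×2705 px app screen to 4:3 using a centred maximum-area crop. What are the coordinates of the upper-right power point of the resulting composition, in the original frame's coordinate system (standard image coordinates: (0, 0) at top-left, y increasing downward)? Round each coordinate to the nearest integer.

x = 905 px, y = 1183 px

1358/2705 < 4/3, so the 4:3 crop keeps the full width 1358 and trims height to 1358 × 3/4 = 1018.50 px.
Top offset = (2705 − 1018.50)/2 = 843.25 px; left offset = 0.
Upper-right is two-thirds across and one-third down within the crop:
x = 0.00 + 2 × 1358.00/3 ≈ 905; y = 843.25 + 1 × 1018.50/3 ≈ 1183.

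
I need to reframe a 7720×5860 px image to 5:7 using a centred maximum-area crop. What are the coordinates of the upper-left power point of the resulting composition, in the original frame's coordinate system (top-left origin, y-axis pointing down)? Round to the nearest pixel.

x = 3162 px, y = 1953 px

7720/5860 > 5/7, so the 5:7 crop keeps the full height 5860 and trims width to 5860 × 5/7 = 4185.71 px.
Left offset = (7720 − 4185.71)/2 = 1767.14 px; top offset = 0.
Upper-left is one-third across and one-third down within the crop:
x = 1767.14 + 1 × 4185.71/3 ≈ 3162; y = 0.00 + 1 × 5860.00/3 ≈ 1953.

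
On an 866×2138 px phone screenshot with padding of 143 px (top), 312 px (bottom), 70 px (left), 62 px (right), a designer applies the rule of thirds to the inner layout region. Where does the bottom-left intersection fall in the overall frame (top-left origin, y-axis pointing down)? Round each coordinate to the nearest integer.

(315, 1265)

Content width = 866 − 70 − 62 = 734 px; content height = 2138 − 143 − 312 = 1683 px.
Bottom-left is one-third across and two-thirds down within the inner layout region.
x = 70 + 1 × 734/3 = 70 + 244.67 ≈ 315
y = 143 + 2 × 1683/3 = 143 + 1122.00 ≈ 1265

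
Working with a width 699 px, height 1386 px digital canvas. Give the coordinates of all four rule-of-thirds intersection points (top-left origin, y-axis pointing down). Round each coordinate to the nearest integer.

(233, 462), (466, 462), (233, 924), (466, 924)

One third of 699 is 233; one third of 1386 is 462.
Vertical third lines at x = 233 and x = 466; horizontal third lines at y = 462 and y = 924.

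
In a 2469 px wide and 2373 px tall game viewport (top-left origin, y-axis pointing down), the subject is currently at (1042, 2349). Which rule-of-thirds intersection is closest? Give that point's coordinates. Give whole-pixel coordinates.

x = 823 px, y = 1582 px

Third lines: x ∈ {823, 1646}, y ∈ {791, 1582}.
1042 is closer to x = 823; 2349 is closer to y = 1582.
So the nearest intersection is the lower-left power point.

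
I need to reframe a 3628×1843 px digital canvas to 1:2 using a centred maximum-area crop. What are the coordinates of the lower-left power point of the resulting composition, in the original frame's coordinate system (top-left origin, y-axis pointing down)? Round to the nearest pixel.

3628/1843 > 1/2, so the 1:2 crop keeps the full height 1843 and trims width to 1843 × 1/2 = 921.50 px.
Left offset = (3628 − 921.50)/2 = 1353.25 px; top offset = 0.
Lower-left is one-third across and two-thirds down within the crop:
x = 1353.25 + 1 × 921.50/3 ≈ 1660; y = 0.00 + 2 × 1843.00/3 ≈ 1229.

(1660, 1229)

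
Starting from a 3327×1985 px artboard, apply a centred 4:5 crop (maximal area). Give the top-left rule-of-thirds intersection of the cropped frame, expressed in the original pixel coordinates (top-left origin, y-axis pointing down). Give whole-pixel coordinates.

3327/1985 > 4/5, so the 4:5 crop keeps the full height 1985 and trims width to 1985 × 4/5 = 1588.00 px.
Left offset = (3327 − 1588.00)/2 = 869.50 px; top offset = 0.
Top-left is one-third across and one-third down within the crop:
x = 869.50 + 1 × 1588.00/3 ≈ 1399; y = 0.00 + 1 × 1985.00/3 ≈ 662.

(1399, 662)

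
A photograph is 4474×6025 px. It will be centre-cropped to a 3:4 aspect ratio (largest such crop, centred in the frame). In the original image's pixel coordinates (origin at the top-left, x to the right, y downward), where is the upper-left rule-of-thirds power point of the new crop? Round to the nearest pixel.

(1491, 2018)

4474/6025 < 3/4, so the 3:4 crop keeps the full width 4474 and trims height to 4474 × 4/3 = 5965.33 px.
Top offset = (6025 − 5965.33)/2 = 29.83 px; left offset = 0.
Upper-left is one-third across and one-third down within the crop:
x = 0.00 + 1 × 4474.00/3 ≈ 1491; y = 29.83 + 1 × 5965.33/3 ≈ 2018.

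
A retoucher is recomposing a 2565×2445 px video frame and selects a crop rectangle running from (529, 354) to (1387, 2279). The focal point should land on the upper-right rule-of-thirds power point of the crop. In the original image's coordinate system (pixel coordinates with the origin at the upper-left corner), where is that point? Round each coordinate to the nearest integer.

(1101, 996)

Crop width = 1387 − 529 = 858 px; one third is 286.00 px.
Crop height = 2279 − 354 = 1925 px; one third is 641.67 px.
The upper-right point is two-thirds across and one-third down within the crop:
x = 529 + 2 × 286.00 ≈ 1101; y = 354 + 1 × 641.67 ≈ 996.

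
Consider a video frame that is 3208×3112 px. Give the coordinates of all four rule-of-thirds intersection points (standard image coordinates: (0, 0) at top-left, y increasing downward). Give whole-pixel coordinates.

One third of 3208 is 1069.33; one third of 3112 is 1037.33.
Vertical third lines at x = 1069 and x = 2139; horizontal third lines at y = 1037 and y = 2075.

(1069, 1037), (2139, 1037), (1069, 2075), (2139, 2075)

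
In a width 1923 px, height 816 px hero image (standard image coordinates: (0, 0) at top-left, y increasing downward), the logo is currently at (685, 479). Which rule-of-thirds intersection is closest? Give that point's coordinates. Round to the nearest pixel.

Third lines: x ∈ {641, 1282}, y ∈ {272, 544}.
685 is closer to x = 641; 479 is closer to y = 544.
So the nearest intersection is the lower-left power point.

(641, 544)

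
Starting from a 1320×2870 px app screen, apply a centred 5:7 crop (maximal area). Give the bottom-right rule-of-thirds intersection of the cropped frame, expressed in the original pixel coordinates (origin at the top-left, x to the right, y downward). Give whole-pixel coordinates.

(880, 1743)

1320/2870 < 5/7, so the 5:7 crop keeps the full width 1320 and trims height to 1320 × 7/5 = 1848.00 px.
Top offset = (2870 − 1848.00)/2 = 511.00 px; left offset = 0.
Bottom-right is two-thirds across and two-thirds down within the crop:
x = 0.00 + 2 × 1320.00/3 ≈ 880; y = 511.00 + 2 × 1848.00/3 ≈ 1743.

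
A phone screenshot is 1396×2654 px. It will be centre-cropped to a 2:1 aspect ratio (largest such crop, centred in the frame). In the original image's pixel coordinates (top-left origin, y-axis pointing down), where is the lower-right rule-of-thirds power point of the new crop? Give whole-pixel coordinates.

(931, 1443)

1396/2654 < 2/1, so the 2:1 crop keeps the full width 1396 and trims height to 1396 × 1/2 = 698.00 px.
Top offset = (2654 − 698.00)/2 = 978.00 px; left offset = 0.
Lower-right is two-thirds across and two-thirds down within the crop:
x = 0.00 + 2 × 1396.00/3 ≈ 931; y = 978.00 + 2 × 698.00/3 ≈ 1443.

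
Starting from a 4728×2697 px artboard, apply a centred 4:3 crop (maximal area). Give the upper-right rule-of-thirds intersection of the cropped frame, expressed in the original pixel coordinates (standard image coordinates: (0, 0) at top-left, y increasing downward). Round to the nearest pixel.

4728/2697 > 4/3, so the 4:3 crop keeps the full height 2697 and trims width to 2697 × 4/3 = 3596.00 px.
Left offset = (4728 − 3596.00)/2 = 566.00 px; top offset = 0.
Upper-right is two-thirds across and one-third down within the crop:
x = 566.00 + 2 × 3596.00/3 ≈ 2963; y = 0.00 + 1 × 2697.00/3 ≈ 899.

(2963, 899)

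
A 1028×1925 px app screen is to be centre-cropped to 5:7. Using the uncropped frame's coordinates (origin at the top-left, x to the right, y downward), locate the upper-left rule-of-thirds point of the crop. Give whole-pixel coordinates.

x = 343 px, y = 723 px

1028/1925 < 5/7, so the 5:7 crop keeps the full width 1028 and trims height to 1028 × 7/5 = 1439.20 px.
Top offset = (1925 − 1439.20)/2 = 242.90 px; left offset = 0.
Upper-left is one-third across and one-third down within the crop:
x = 0.00 + 1 × 1028.00/3 ≈ 343; y = 242.90 + 1 × 1439.20/3 ≈ 723.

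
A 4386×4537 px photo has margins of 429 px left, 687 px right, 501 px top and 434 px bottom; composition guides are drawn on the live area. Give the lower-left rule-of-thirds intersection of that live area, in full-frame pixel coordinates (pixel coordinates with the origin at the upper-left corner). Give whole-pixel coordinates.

Content width = 4386 − 429 − 687 = 3270 px; content height = 4537 − 501 − 434 = 3602 px.
Lower-left is one-third across and two-thirds down within the live area.
x = 429 + 1 × 3270/3 = 429 + 1090.00 ≈ 1519
y = 501 + 2 × 3602/3 = 501 + 2401.33 ≈ 2902

(1519, 2902)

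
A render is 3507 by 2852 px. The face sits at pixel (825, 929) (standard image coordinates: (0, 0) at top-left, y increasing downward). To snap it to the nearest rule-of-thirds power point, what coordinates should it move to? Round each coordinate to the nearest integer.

Third lines: x ∈ {1169, 2338}, y ∈ {951, 1901}.
825 is closer to x = 1169; 929 is closer to y = 951.
So the nearest intersection is the upper-left power point.

(1169, 951)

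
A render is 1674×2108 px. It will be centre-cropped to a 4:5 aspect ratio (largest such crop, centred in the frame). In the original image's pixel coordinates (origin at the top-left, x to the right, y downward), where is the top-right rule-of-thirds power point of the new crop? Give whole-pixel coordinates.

1674/2108 < 4/5, so the 4:5 crop keeps the full width 1674 and trims height to 1674 × 5/4 = 2092.50 px.
Top offset = (2108 − 2092.50)/2 = 7.75 px; left offset = 0.
Top-right is two-thirds across and one-third down within the crop:
x = 0.00 + 2 × 1674.00/3 ≈ 1116; y = 7.75 + 1 × 2092.50/3 ≈ 705.

x = 1116 px, y = 705 px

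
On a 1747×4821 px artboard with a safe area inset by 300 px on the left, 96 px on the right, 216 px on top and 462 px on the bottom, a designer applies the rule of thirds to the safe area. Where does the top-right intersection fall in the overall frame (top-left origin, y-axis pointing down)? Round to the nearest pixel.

(1201, 1597)

Content width = 1747 − 300 − 96 = 1351 px; content height = 4821 − 216 − 462 = 4143 px.
Top-right is two-thirds across and one-third down within the safe area.
x = 300 + 2 × 1351/3 = 300 + 900.67 ≈ 1201
y = 216 + 1 × 4143/3 = 216 + 1381.00 ≈ 1597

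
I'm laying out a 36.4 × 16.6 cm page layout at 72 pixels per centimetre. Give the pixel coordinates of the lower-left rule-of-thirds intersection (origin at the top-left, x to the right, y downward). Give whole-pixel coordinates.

In pixels the canvas is 36.4 × 72 = 2620.8 wide and 16.6 × 72 = 1195.2 tall.
The lower-left point is one-third across and two-thirds down:
x = 1 × 2620.8/3 ≈ 874; y = 2 × 1195.2/3 ≈ 797.

x = 874 px, y = 797 px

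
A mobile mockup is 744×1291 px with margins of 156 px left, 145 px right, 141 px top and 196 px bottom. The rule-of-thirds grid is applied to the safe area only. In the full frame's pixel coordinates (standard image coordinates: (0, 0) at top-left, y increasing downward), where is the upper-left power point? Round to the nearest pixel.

x = 304 px, y = 459 px

Content width = 744 − 156 − 145 = 443 px; content height = 1291 − 141 − 196 = 954 px.
Upper-left is one-third across and one-third down within the safe area.
x = 156 + 1 × 443/3 = 156 + 147.67 ≈ 304
y = 141 + 1 × 954/3 = 141 + 318.00 ≈ 459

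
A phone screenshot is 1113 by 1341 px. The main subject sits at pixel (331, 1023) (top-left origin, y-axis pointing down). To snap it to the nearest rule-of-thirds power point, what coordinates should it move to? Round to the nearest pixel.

(371, 894)

Third lines: x ∈ {371, 742}, y ∈ {447, 894}.
331 is closer to x = 371; 1023 is closer to y = 894.
So the nearest intersection is the lower-left power point.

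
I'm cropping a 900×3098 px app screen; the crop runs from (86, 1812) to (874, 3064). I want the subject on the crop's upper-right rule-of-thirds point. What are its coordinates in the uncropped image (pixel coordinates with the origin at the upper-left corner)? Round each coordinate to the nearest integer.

x = 611 px, y = 2229 px

Crop width = 874 − 86 = 788 px; one third is 262.67 px.
Crop height = 3064 − 1812 = 1252 px; one third is 417.33 px.
The upper-right point is two-thirds across and one-third down within the crop:
x = 86 + 2 × 262.67 ≈ 611; y = 1812 + 1 × 417.33 ≈ 2229.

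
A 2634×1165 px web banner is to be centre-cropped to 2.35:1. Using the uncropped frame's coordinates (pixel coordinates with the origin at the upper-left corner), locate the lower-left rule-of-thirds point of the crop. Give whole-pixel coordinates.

(878, 769)

2634/1165 < 2.35/1, so the 2.35:1 crop keeps the full width 2634 and trims height to 2634 × 1/2.35 = 1120.85 px.
Top offset = (1165 − 1120.85)/2 = 22.07 px; left offset = 0.
Lower-left is one-third across and two-thirds down within the crop:
x = 0.00 + 1 × 2634.00/3 ≈ 878; y = 22.07 + 2 × 1120.85/3 ≈ 769.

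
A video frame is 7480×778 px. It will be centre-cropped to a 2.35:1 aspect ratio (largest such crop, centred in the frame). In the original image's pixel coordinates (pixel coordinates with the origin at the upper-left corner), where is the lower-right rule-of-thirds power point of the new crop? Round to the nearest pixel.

7480/778 > 2.35/1, so the 2.35:1 crop keeps the full height 778 and trims width to 778 × 2.35/1 = 1828.30 px.
Left offset = (7480 − 1828.30)/2 = 2825.85 px; top offset = 0.
Lower-right is two-thirds across and two-thirds down within the crop:
x = 2825.85 + 2 × 1828.30/3 ≈ 4045; y = 0.00 + 2 × 778.00/3 ≈ 519.

x = 4045 px, y = 519 px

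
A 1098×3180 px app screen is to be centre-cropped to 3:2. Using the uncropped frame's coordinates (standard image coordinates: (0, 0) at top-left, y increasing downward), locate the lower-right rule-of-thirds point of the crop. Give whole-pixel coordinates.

x = 732 px, y = 1712 px

1098/3180 < 3/2, so the 3:2 crop keeps the full width 1098 and trims height to 1098 × 2/3 = 732.00 px.
Top offset = (3180 − 732.00)/2 = 1224.00 px; left offset = 0.
Lower-right is two-thirds across and two-thirds down within the crop:
x = 0.00 + 2 × 1098.00/3 ≈ 732; y = 1224.00 + 2 × 732.00/3 ≈ 1712.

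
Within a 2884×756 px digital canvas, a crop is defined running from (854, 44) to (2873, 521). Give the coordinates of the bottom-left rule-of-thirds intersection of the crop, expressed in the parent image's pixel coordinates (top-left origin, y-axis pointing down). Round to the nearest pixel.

x = 1527 px, y = 362 px

Crop width = 2873 − 854 = 2019 px; one third is 673.00 px.
Crop height = 521 − 44 = 477 px; one third is 159.00 px.
The bottom-left point is one-third across and two-thirds down within the crop:
x = 854 + 1 × 673.00 ≈ 1527; y = 44 + 2 × 159.00 ≈ 362.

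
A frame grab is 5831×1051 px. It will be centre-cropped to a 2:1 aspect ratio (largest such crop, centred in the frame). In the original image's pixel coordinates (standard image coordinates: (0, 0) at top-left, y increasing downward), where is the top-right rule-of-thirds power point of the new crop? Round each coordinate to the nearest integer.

x = 3266 px, y = 350 px

5831/1051 > 2/1, so the 2:1 crop keeps the full height 1051 and trims width to 1051 × 2/1 = 2102.00 px.
Left offset = (5831 − 2102.00)/2 = 1864.50 px; top offset = 0.
Top-right is two-thirds across and one-third down within the crop:
x = 1864.50 + 2 × 2102.00/3 ≈ 3266; y = 0.00 + 1 × 1051.00/3 ≈ 350.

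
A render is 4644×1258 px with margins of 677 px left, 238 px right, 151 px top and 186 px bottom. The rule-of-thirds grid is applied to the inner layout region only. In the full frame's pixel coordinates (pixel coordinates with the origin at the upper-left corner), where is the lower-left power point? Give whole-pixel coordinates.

Content width = 4644 − 677 − 238 = 3729 px; content height = 1258 − 151 − 186 = 921 px.
Lower-left is one-third across and two-thirds down within the inner layout region.
x = 677 + 1 × 3729/3 = 677 + 1243.00 ≈ 1920
y = 151 + 2 × 921/3 = 151 + 614.00 ≈ 765

x = 1920 px, y = 765 px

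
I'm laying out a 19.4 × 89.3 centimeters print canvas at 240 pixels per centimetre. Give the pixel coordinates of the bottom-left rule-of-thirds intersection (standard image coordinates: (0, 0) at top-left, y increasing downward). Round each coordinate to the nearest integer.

In pixels the canvas is 19.4 × 240 = 4656 wide and 89.3 × 240 = 21432 tall.
The bottom-left point is one-third across and two-thirds down:
x = 1 × 4656/3 ≈ 1552; y = 2 × 21432/3 ≈ 14288.

(1552, 14288)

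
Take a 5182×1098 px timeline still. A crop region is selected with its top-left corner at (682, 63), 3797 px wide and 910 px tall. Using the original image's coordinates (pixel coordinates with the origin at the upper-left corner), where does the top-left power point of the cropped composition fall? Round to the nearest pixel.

x = 1948 px, y = 366 px

One third of the crop width 3797 is 1265.67 px.
One third of the crop height 910 is 303.33 px.
The top-left point is one-third across and one-third down within the crop:
x = 682 + 1 × 1265.67 ≈ 1948; y = 63 + 1 × 303.33 ≈ 366.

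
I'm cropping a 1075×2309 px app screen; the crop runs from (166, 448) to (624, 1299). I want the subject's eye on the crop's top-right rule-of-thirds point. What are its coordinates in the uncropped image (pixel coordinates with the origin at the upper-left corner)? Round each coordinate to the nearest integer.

Crop width = 624 − 166 = 458 px; one third is 152.67 px.
Crop height = 1299 − 448 = 851 px; one third is 283.67 px.
The top-right point is two-thirds across and one-third down within the crop:
x = 166 + 2 × 152.67 ≈ 471; y = 448 + 1 × 283.67 ≈ 732.

x = 471 px, y = 732 px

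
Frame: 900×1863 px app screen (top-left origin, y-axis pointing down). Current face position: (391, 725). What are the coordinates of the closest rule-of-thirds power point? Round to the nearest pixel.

(300, 621)

Third lines: x ∈ {300, 600}, y ∈ {621, 1242}.
391 is closer to x = 300; 725 is closer to y = 621.
So the nearest intersection is the upper-left power point.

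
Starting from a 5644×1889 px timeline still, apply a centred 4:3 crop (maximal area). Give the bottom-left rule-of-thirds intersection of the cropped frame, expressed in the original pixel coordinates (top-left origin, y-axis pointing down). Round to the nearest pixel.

5644/1889 > 4/3, so the 4:3 crop keeps the full height 1889 and trims width to 1889 × 4/3 = 2518.67 px.
Left offset = (5644 − 2518.67)/2 = 1562.67 px; top offset = 0.
Bottom-left is one-third across and two-thirds down within the crop:
x = 1562.67 + 1 × 2518.67/3 ≈ 2402; y = 0.00 + 2 × 1889.00/3 ≈ 1259.

x = 2402 px, y = 1259 px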